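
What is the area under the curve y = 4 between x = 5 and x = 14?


The area under a constant function y = 4 is a rectangle.
Width = 14 - 5 = 9
Height = 4
Area = width * height
= 9 * 4
= 36

36


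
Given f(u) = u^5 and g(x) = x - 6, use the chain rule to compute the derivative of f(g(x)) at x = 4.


Using the chain rule: (f(g(x)))' = f'(g(x)) * g'(x)
First, find g(4):
g(4) = 1 * 4 - 6 = -2
Next, f'(u) = 5u^4
And g'(x) = 1
So f'(g(4)) * g'(4)
= 5 * (-2)^4 * 1
= 5 * 16 * 1
= 80

80


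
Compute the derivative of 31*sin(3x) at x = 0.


Apply the chain rule to differentiate 31*sin(3x):
d/dx [31*sin(3x)]
= 31 * cos(3x) * d/dx(3x)
= 31 * 3 * cos(3x)
= 93 * cos(3x)
Evaluate at x = 0:
= 93 * cos(0)
= 93 * 1
= 93

93


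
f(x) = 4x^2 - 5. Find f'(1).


Differentiate term by term using power and sum rules:
f(x) = 4x^2 - 5
f'(x) = 8x
Substitute x = 1:
f'(1) = 8 * 1 + 0
= 8 + 0
= 8

8


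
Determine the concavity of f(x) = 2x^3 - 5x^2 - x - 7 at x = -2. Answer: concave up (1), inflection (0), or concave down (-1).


Concavity is determined by the sign of f''(x).
f(x) = 2x^3 - 5x^2 - x - 7
f'(x) = 6x^2 - 10x - 1
f''(x) = 12x - 10
f''(-2) = 12 * (-2) - 10
= -24 - 10
= -34
Since f''(-2) < 0, the function is concave down (-1)

-1


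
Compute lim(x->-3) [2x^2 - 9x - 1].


Since polynomials are continuous, we use direct substitution.
lim(x->-3) of 2x^2 - 9x - 1
= 2 * (-3)^2 - 9 * (-3) - 1
= 18 + 27 - 1
= 44

44


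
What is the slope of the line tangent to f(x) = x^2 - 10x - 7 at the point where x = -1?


The slope of the tangent line equals f'(x) at the point.
f(x) = x^2 - 10x - 7
f'(x) = 2x - 10
At x = -1:
f'(-1) = 2 * (-1) - 10
= -2 - 10
= -12

-12


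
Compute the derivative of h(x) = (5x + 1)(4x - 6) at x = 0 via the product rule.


Let u(x) = 5x + 1 and v(x) = 4x - 6
u'(x) = 5
v'(x) = 4
Product rule: h'(x) = u'(x)*v(x) + u(x)*v'(x)
= 5 * (4x - 6) + (5x + 1) * 4
At x = 0:
u(0) = 5 * 0 + 1 = 1
v(0) = 4 * 0 - 6 = -6
h'(0) = 5 * (-6) + 1 * 4
= -30 + 4
= -26

-26


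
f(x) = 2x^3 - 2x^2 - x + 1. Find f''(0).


First derivative:
f'(x) = 6x^2 - 4x - 1
Second derivative:
f''(x) = 12x - 4
Substitute x = 0:
f''(0) = 12 * 0 - 4
= 0 - 4
= -4

-4


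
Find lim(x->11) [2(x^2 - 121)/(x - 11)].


Direct substitution gives 0/0, so we factor the numerator.
Factor: 2(x^2 - 121) = 2 * (x - 11)(x + 11)
Cancel the common factor (x - 11):
2(x^2 - 121)/(x - 11) = 2 * (x + 11)
Now substitute x = 11:
= 2 * (11 + 11) = 44

44


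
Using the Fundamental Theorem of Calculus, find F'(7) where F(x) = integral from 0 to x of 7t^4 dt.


By the Fundamental Theorem of Calculus (Part 1):
If F(x) = integral from 0 to x of f(t) dt, then F'(x) = f(x)
Here f(t) = 7t^4
So F'(x) = 7x^4
Evaluate at x = 7:
F'(7) = 7 * 7^4
= 7 * 2401
= 16807

16807


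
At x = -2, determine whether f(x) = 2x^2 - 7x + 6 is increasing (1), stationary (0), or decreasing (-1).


Compute f'(x) to determine behavior:
f'(x) = 4x - 7
f'(-2) = 4 * (-2) - 7
= -8 - 7
= -15
Since f'(-2) < 0, the function is decreasing (-1)

-1


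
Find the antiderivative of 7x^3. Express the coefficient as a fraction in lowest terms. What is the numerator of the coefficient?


Apply the power rule for integration:
integral of ax^n dx = a/(n+1) * x^(n+1) + C
integral of 7x^3 dx
= 7/4 * x^4 + C
The coefficient in lowest terms is 7/4, and its numerator is 7

7


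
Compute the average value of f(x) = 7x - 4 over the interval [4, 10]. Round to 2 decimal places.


Average value = 1/(b-a) * integral from a to b of f(x) dx
First compute the integral of 7x - 4:
F(x) = (7/2)x^2 - 4x
F(10) = 7/2 * 100 - 4 * 10 = 310
F(4) = 7/2 * 16 - 4 * 4 = 40
Integral = 310 - 40 = 270
Average = 270 / (10 - 4) = 270 / 6
= 45 = 45.00

45.00


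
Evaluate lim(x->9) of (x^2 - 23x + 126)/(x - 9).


Direct substitution gives 0/0, so we factor the numerator.
Factor: (x^2 - 23x + 126) = (x - 9)(x - 14)
Cancel the common factor (x - 9):
(x^2 - 23x + 126)/(x - 9) = (x - 14)
Now substitute x = 9:
= (9) - (14) = -5

-5


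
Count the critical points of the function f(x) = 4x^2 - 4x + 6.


Find where f'(x) = 0:
f'(x) = 8x - 4
Set f'(x) = 0:
8x - 4 = 0
x = 4 / 8 = 1/2
This is a linear equation in x, so there is exactly one solution.
Number of critical points: 1

1


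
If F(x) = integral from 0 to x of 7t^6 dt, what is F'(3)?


By the Fundamental Theorem of Calculus (Part 1):
If F(x) = integral from 0 to x of f(t) dt, then F'(x) = f(x)
Here f(t) = 7t^6
So F'(x) = 7x^6
Evaluate at x = 3:
F'(3) = 7 * 3^6
= 7 * 729
= 5103

5103


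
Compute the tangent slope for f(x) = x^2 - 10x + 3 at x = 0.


The slope of the tangent line equals f'(x) at the point.
f(x) = x^2 - 10x + 3
f'(x) = 2x - 10
At x = 0:
f'(0) = 2 * 0 - 10
= 0 - 10
= -10

-10


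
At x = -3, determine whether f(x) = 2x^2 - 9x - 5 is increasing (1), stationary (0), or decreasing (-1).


Compute f'(x) to determine behavior:
f'(x) = 4x - 9
f'(-3) = 4 * (-3) - 9
= -12 - 9
= -21
Since f'(-3) < 0, the function is decreasing (-1)

-1


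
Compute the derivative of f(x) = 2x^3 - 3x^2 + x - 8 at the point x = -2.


Differentiate f(x) = 2x^3 - 3x^2 + x - 8 term by term:
f'(x) = 6x^2 - 6x + 1
Substitute x = -2:
f'(-2) = 6 * (-2)^2 - 6 * (-2) + 1
= 24 + 12 + 1
= 37

37


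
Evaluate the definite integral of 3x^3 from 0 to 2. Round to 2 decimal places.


Find the antiderivative of 3x^3:
F(x) = 3/4 * x^4
Apply the Fundamental Theorem of Calculus:
F(2) - F(0)
= 3/4 * 2^4 - 3/4 * 0^4
= 3/4 * (16 - 0)
= 3/4 * 16
= 12 = 12.00

12.00


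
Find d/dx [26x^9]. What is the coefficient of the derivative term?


We apply the power rule: d/dx [ax^n] = a*n * x^(n-1)
d/dx [26x^9]
= 26 * 9 * x^(9-1)
= 234x^8
The coefficient is 234

234


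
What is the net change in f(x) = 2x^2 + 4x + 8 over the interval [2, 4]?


Net change = f(b) - f(a)
f(x) = 2x^2 + 4x + 8
Compute f(4):
f(4) = 2 * 4^2 + 4 * 4 + 8
= 32 + 16 + 8
= 56
Compute f(2):
f(2) = 2 * 2^2 + 4 * 2 + 8
= 8 + 8 + 8
= 24
Net change = 56 - 24 = 32

32


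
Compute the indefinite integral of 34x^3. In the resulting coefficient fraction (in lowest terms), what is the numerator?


Apply the power rule for integration:
integral of ax^n dx = a/(n+1) * x^(n+1) + C
integral of 34x^3 dx
= 34/4 * x^4 + C
= 17/2 * x^4 + C
The coefficient in lowest terms is 17/2, and its numerator is 17

17


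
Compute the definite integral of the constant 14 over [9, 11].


The integral of a constant k over [a, b] equals k * (b - a).
integral from 9 to 11 of 14 dx
= 14 * (11 - 9)
= 14 * 2
= 28

28


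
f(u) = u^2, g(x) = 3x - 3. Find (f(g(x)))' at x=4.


Using the chain rule: (f(g(x)))' = f'(g(x)) * g'(x)
First, find g(4):
g(4) = 3 * 4 - 3 = 9
Next, f'(u) = 2u
And g'(x) = 3
So f'(g(4)) * g'(4)
= 2 * 9 * 3
= 54

54


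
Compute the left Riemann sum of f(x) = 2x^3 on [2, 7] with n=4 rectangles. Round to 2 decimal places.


Left Riemann sum uses left endpoints of each subinterval.
Interval: [2, 7], n = 4
dx = (7 - 2) / 4 = 5/4
Left endpoints: [2, 13/4, 9/2, 23/4]
f values: [16, 2197/32, 729/4, 12167/32]
Sum = dx * (sum of f values)
= 5/4 * 5177/8
= 25885/32 ≈ 808.91

808.91


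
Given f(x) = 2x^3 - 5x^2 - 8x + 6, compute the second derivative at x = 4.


First derivative:
f'(x) = 6x^2 - 10x - 8
Second derivative:
f''(x) = 12x - 10
Substitute x = 4:
f''(4) = 12 * 4 - 10
= 48 - 10
= 38

38


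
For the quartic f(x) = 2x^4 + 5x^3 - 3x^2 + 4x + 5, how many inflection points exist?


Inflection points occur where f''(x) = 0 and concavity changes.
f(x) = 2x^4 + 5x^3 - 3x^2 + 4x + 5
f'(x) = 8x^3 + 15x^2 - 6x + 4
f''(x) = 24x^2 + 30x - 6
This is a quadratic in x. Use the discriminant to count real roots.
Discriminant = (30)^2 - 4 * 24 * (-6)
= 900 - (-576)
= 1476
Since discriminant > 0, f''(x) = 0 has 2 distinct real solutions.
A quadratic with two distinct real roots changes sign at each root, so concavity changes at both.
Number of inflection points: 2

2


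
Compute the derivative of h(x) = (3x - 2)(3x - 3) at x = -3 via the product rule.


Let u(x) = 3x - 2 and v(x) = 3x - 3
u'(x) = 3
v'(x) = 3
Product rule: h'(x) = u'(x)*v(x) + u(x)*v'(x)
= 3 * (3x - 3) + (3x - 2) * 3
At x = -3:
u(-3) = 3 * (-3) - 2 = -11
v(-3) = 3 * (-3) - 3 = -12
h'(-3) = 3 * (-12) + (-11) * 3
= -36 - 33
= -69

-69


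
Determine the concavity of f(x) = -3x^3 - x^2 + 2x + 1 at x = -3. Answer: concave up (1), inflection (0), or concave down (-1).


Concavity is determined by the sign of f''(x).
f(x) = -3x^3 - x^2 + 2x + 1
f'(x) = -9x^2 - 2x + 2
f''(x) = -18x - 2
f''(-3) = -18 * (-3) - 2
= 54 - 2
= 52
Since f''(-3) > 0, the function is concave up (1)

1


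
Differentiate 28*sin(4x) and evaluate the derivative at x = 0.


Apply the chain rule to differentiate 28*sin(4x):
d/dx [28*sin(4x)]
= 28 * cos(4x) * d/dx(4x)
= 28 * 4 * cos(4x)
= 112 * cos(4x)
Evaluate at x = 0:
= 112 * cos(0)
= 112 * 1
= 112

112


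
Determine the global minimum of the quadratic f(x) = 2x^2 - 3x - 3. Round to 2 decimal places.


For a quadratic f(x) = ax^2 + bx + c with a > 0, the minimum is at the vertex.
Vertex x-coordinate: x = -b/(2a)
x = -(-3) / (2 * 2)
x = 3/4
Substitute back to find the minimum value:
f(3/4) = 2 * (3/4)^2 - 3 * (3/4) - 3
= 9/8 - 9/4 - 3
= -33/8 ≈ -4.13

-4.13


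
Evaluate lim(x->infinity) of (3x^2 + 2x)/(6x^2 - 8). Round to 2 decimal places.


For limits at infinity with equal-degree polynomials,
we compare leading coefficients.
Numerator leading term: 3x^2
Denominator leading term: 6x^2
Divide both by x^2:
lim = (3 + 2/x) / (6 - 8/x^2)
As x -> infinity, the 1/x and 1/x^2 terms vanish:
= 3/6 = 1/2 = 0.50

0.50


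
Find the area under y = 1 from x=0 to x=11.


The area under a constant function y = 1 is a rectangle.
Width = 11 - 0 = 11
Height = 1
Area = width * height
= 11 * 1
= 11

11


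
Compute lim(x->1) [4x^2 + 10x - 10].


Since polynomials are continuous, we use direct substitution.
lim(x->1) of 4x^2 + 10x - 10
= 4 * 1^2 + 10 * 1 - 10
= 4 + 10 - 10
= 4

4


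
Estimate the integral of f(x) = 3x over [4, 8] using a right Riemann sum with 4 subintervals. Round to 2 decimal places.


Right Riemann sum uses right endpoints of each subinterval.
Interval: [4, 8], n = 4
dx = (8 - 4) / 4 = 1
Right endpoints: [5, 6, 7, 8]
f values: [15, 18, 21, 24]
Sum = dx * (sum of f values)
= 1 * 78
= 78 = 78.00

78.00


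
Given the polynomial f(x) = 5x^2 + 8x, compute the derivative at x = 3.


Differentiate term by term using power and sum rules:
f(x) = 5x^2 + 8x
f'(x) = 10x + 8
Substitute x = 3:
f'(3) = 10 * 3 + 8
= 30 + 8
= 38

38


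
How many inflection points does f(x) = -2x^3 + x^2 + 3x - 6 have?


Inflection points occur where f''(x) = 0 and concavity changes.
f(x) = -2x^3 + x^2 + 3x - 6
f'(x) = -6x^2 + 2x + 3
f''(x) = -12x + 2
Set f''(x) = 0:
-12x + 2 = 0
x = -2 / (-12) = 1/6
Since f''(x) is linear (degree 1), it changes sign at this point.
Therefore there is exactly 1 inflection point.

1


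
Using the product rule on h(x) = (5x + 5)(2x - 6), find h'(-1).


Let u(x) = 5x + 5 and v(x) = 2x - 6
u'(x) = 5
v'(x) = 2
Product rule: h'(x) = u'(x)*v(x) + u(x)*v'(x)
= 5 * (2x - 6) + (5x + 5) * 2
At x = -1:
u(-1) = 5 * (-1) + 5 = 0
v(-1) = 2 * (-1) - 6 = -8
h'(-1) = 5 * (-8) + 0 * 2
= -40 + 0
= -40

-40


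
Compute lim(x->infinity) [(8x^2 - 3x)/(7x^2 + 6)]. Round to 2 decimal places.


For limits at infinity with equal-degree polynomials,
we compare leading coefficients.
Numerator leading term: 8x^2
Denominator leading term: 7x^2
Divide both by x^2:
lim = (8 - 3/x) / (7 + 6/x^2)
As x -> infinity, the 1/x and 1/x^2 terms vanish:
= 8/7 ≈ 1.14

1.14


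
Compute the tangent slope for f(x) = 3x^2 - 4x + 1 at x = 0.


The slope of the tangent line equals f'(x) at the point.
f(x) = 3x^2 - 4x + 1
f'(x) = 6x - 4
At x = 0:
f'(0) = 6 * 0 - 4
= 0 - 4
= -4

-4


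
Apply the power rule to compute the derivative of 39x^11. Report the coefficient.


We apply the power rule: d/dx [ax^n] = a*n * x^(n-1)
d/dx [39x^11]
= 39 * 11 * x^(11-1)
= 429x^10
The coefficient is 429

429


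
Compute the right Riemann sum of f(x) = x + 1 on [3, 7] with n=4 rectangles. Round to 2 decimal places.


Right Riemann sum uses right endpoints of each subinterval.
Interval: [3, 7], n = 4
dx = (7 - 3) / 4 = 1
Right endpoints: [4, 5, 6, 7]
f values: [5, 6, 7, 8]
Sum = dx * (sum of f values)
= 1 * 26
= 26 = 26.00

26.00


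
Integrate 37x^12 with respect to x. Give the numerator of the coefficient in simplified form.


Apply the power rule for integration:
integral of ax^n dx = a/(n+1) * x^(n+1) + C
integral of 37x^12 dx
= 37/13 * x^13 + C
The coefficient in lowest terms is 37/13, and its numerator is 37

37


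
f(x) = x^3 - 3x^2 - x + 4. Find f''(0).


First derivative:
f'(x) = 3x^2 - 6x - 1
Second derivative:
f''(x) = 6x - 6
Substitute x = 0:
f''(0) = 6 * 0 - 6
= 0 - 6
= -6

-6


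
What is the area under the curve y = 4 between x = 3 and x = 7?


The area under a constant function y = 4 is a rectangle.
Width = 7 - 3 = 4
Height = 4
Area = width * height
= 4 * 4
= 16

16


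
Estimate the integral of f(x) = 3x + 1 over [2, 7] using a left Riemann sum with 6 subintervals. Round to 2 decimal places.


Left Riemann sum uses left endpoints of each subinterval.
Interval: [2, 7], n = 6
dx = (7 - 2) / 6 = 5/6
Left endpoints: [2, 17/6, 11/3, 9/2, 16/3, 37/6]
f values: [7, 19/2, 12, 29/2, 17, 39/2]
Sum = dx * (sum of f values)
= 5/6 * 159/2
= 265/4 = 66.25

66.25


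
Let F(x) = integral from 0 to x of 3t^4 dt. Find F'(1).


By the Fundamental Theorem of Calculus (Part 1):
If F(x) = integral from 0 to x of f(t) dt, then F'(x) = f(x)
Here f(t) = 3t^4
So F'(x) = 3x^4
Evaluate at x = 1:
F'(1) = 3 * 1^4
= 3 * 1
= 3

3


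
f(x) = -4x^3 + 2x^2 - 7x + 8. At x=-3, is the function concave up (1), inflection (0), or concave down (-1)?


Concavity is determined by the sign of f''(x).
f(x) = -4x^3 + 2x^2 - 7x + 8
f'(x) = -12x^2 + 4x - 7
f''(x) = -24x + 4
f''(-3) = -24 * (-3) + 4
= 72 + 4
= 76
Since f''(-3) > 0, the function is concave up (1)

1


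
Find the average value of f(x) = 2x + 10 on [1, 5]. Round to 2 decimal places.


Average value = 1/(b-a) * integral from a to b of f(x) dx
First compute the integral of 2x + 10:
F(x) = x^2 + 10x
F(5) = 1 * 25 + 10 * 5 = 75
F(1) = 1 * 1 + 10 * 1 = 11
Integral = 75 - 11 = 64
Average = 64 / (5 - 1) = 64 / 4
= 16 = 16.00

16.00


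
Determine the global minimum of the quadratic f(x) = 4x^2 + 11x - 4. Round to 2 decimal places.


For a quadratic f(x) = ax^2 + bx + c with a > 0, the minimum is at the vertex.
Vertex x-coordinate: x = -b/(2a)
x = -(11) / (2 * 4)
x = -11/8
Substitute back to find the minimum value:
f(-11/8) = 4 * (-11/8)^2 + 11 * (-11/8) - 4
= 121/16 - 121/8 - 4
= -185/16 ≈ -11.56

-11.56


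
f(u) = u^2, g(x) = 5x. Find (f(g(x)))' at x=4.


Using the chain rule: (f(g(x)))' = f'(g(x)) * g'(x)
First, find g(4):
g(4) = 5 * 4 + 0 = 20
Next, f'(u) = 2u
And g'(x) = 5
So f'(g(4)) * g'(4)
= 2 * 20 * 5
= 200

200


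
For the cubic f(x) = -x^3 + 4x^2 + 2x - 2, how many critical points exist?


Find where f'(x) = 0:
f(x) = -x^3 + 4x^2 + 2x - 2
f'(x) = -3x^2 + 8x + 2
This is a quadratic in x. Use the discriminant to count real roots.
Discriminant = (8)^2 - 4 * (-3) * 2
= 64 - (-24)
= 88
Since discriminant > 0, f'(x) = 0 has 2 real solutions.
Number of critical points: 2

2


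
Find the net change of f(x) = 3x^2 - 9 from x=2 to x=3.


Net change = f(b) - f(a)
f(x) = 3x^2 - 9
Compute f(3):
f(3) = 3 * 3^2 + 0 * 3 - 9
= 27 + 0 - 9
= 18
Compute f(2):
f(2) = 3 * 2^2 + 0 * 2 - 9
= 12 + 0 - 9
= 3
Net change = 18 - 3 = 15

15


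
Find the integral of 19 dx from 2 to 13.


The integral of a constant k over [a, b] equals k * (b - a).
integral from 2 to 13 of 19 dx
= 19 * (13 - 2)
= 19 * 11
= 209

209


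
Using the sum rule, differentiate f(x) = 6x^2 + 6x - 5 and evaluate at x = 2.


Differentiate term by term using power and sum rules:
f(x) = 6x^2 + 6x - 5
f'(x) = 12x + 6
Substitute x = 2:
f'(2) = 12 * 2 + 6
= 24 + 6
= 30

30


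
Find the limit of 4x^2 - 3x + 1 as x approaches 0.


Since polynomials are continuous, we use direct substitution.
lim(x->0) of 4x^2 - 3x + 1
= 4 * 0^2 - 3 * 0 + 1
= 0 + 0 + 1
= 1

1


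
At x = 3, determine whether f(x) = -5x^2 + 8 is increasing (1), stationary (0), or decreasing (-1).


Compute f'(x) to determine behavior:
f'(x) = -10x
f'(3) = -10 * 3 + 0
= -30 + 0
= -30
Since f'(3) < 0, the function is decreasing (-1)

-1


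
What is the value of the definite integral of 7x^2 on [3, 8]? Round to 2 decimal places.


Find the antiderivative of 7x^2:
F(x) = 7/3 * x^3
Apply the Fundamental Theorem of Calculus:
F(8) - F(3)
= 7/3 * 8^3 - 7/3 * 3^3
= 7/3 * (512 - 27)
= 7/3 * 485
= 3395/3 ≈ 1131.67

1131.67


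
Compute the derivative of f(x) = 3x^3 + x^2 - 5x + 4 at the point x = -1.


Differentiate f(x) = 3x^3 + x^2 - 5x + 4 term by term:
f'(x) = 9x^2 + 2x - 5
Substitute x = -1:
f'(-1) = 9 * (-1)^2 + 2 * (-1) - 5
= 9 - 2 - 5
= 2

2


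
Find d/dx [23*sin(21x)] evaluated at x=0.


Apply the chain rule to differentiate 23*sin(21x):
d/dx [23*sin(21x)]
= 23 * cos(21x) * d/dx(21x)
= 23 * 21 * cos(21x)
= 483 * cos(21x)
Evaluate at x = 0:
= 483 * cos(0)
= 483 * 1
= 483

483


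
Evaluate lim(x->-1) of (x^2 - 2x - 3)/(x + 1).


Direct substitution gives 0/0, so we factor the numerator.
Factor: (x^2 - 2x - 3) = (x + 1)(x - 3)
Cancel the common factor (x + 1):
(x^2 - 2x - 3)/(x + 1) = (x - 3)
Now substitute x = -1:
= (-1) - (3) = -4

-4


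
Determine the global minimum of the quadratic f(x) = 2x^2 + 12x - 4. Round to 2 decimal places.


For a quadratic f(x) = ax^2 + bx + c with a > 0, the minimum is at the vertex.
Vertex x-coordinate: x = -b/(2a)
x = -(12) / (2 * 2)
x = -12/4 = -3
Substitute back to find the minimum value:
f(-3) = 2 * (-3)^2 + 12 * (-3) - 4
= 18 - 36 - 4
= -22 = -22.00

-22.00


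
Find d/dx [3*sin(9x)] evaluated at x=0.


Apply the chain rule to differentiate 3*sin(9x):
d/dx [3*sin(9x)]
= 3 * cos(9x) * d/dx(9x)
= 3 * 9 * cos(9x)
= 27 * cos(9x)
Evaluate at x = 0:
= 27 * cos(0)
= 27 * 1
= 27

27


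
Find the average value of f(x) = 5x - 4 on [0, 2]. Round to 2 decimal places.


Average value = 1/(b-a) * integral from a to b of f(x) dx
First compute the integral of 5x - 4:
F(x) = (5/2)x^2 - 4x
F(2) = 5/2 * 4 - 4 * 2 = 2
F(0) = 5/2 * 0 - 4 * 0 = 0
Integral = 2 - 0 = 2
Average = 2 / (2 - 0) = 2 / 2
= 1 = 1.00

1.00


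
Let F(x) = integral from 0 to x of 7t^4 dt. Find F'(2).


By the Fundamental Theorem of Calculus (Part 1):
If F(x) = integral from 0 to x of f(t) dt, then F'(x) = f(x)
Here f(t) = 7t^4
So F'(x) = 7x^4
Evaluate at x = 2:
F'(2) = 7 * 2^4
= 7 * 16
= 112

112


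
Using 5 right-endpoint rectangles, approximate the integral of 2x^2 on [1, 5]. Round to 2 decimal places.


Right Riemann sum uses right endpoints of each subinterval.
Interval: [1, 5], n = 5
dx = (5 - 1) / 5 = 4/5
Right endpoints: [9/5, 13/5, 17/5, 21/5, 5]
f values: [162/25, 338/25, 578/25, 882/25, 50]
Sum = dx * (sum of f values)
= 4/5 * 642/5
= 2568/25 = 102.72

102.72


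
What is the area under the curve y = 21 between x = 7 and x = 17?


The area under a constant function y = 21 is a rectangle.
Width = 17 - 7 = 10
Height = 21
Area = width * height
= 10 * 21
= 210

210


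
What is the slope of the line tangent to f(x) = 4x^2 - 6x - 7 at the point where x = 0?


The slope of the tangent line equals f'(x) at the point.
f(x) = 4x^2 - 6x - 7
f'(x) = 8x - 6
At x = 0:
f'(0) = 8 * 0 - 6
= 0 - 6
= -6

-6


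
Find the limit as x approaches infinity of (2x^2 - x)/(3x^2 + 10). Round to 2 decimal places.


For limits at infinity with equal-degree polynomials,
we compare leading coefficients.
Numerator leading term: 2x^2
Denominator leading term: 3x^2
Divide both by x^2:
lim = (2 - 1/x) / (3 + 10/x^2)
As x -> infinity, the 1/x and 1/x^2 terms vanish:
= 2/3 ≈ 0.67

0.67


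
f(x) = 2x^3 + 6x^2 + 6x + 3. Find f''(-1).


First derivative:
f'(x) = 6x^2 + 12x + 6
Second derivative:
f''(x) = 12x + 12
Substitute x = -1:
f''(-1) = 12 * (-1) + 12
= -12 + 12
= 0

0


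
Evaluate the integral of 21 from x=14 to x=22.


The integral of a constant k over [a, b] equals k * (b - a).
integral from 14 to 22 of 21 dx
= 21 * (22 - 14)
= 21 * 8
= 168

168


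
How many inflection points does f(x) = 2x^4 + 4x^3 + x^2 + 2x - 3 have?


Inflection points occur where f''(x) = 0 and concavity changes.
f(x) = 2x^4 + 4x^3 + x^2 + 2x - 3
f'(x) = 8x^3 + 12x^2 + 2x + 2
f''(x) = 24x^2 + 24x + 2
This is a quadratic in x. Use the discriminant to count real roots.
Discriminant = (24)^2 - 4 * 24 * 2
= 576 - 192
= 384
Since discriminant > 0, f''(x) = 0 has 2 distinct real solutions.
A quadratic with two distinct real roots changes sign at each root, so concavity changes at both.
Number of inflection points: 2

2


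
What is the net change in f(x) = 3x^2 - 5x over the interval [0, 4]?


Net change = f(b) - f(a)
f(x) = 3x^2 - 5x
Compute f(4):
f(4) = 3 * 4^2 - 5 * 4 + 0
= 48 - 20 + 0
= 28
Compute f(0):
f(0) = 3 * 0^2 - 5 * 0 + 0
= 0 + 0 + 0
= 0
Net change = 28 - 0 = 28

28


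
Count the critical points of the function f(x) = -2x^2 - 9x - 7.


Find where f'(x) = 0:
f'(x) = -4x - 9
Set f'(x) = 0:
-4x - 9 = 0
x = 9 / (-4) = -9/4
This is a linear equation in x, so there is exactly one solution.
Number of critical points: 1

1


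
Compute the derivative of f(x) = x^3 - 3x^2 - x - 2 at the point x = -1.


Differentiate f(x) = x^3 - 3x^2 - x - 2 term by term:
f'(x) = 3x^2 - 6x - 1
Substitute x = -1:
f'(-1) = 3 * (-1)^2 - 6 * (-1) - 1
= 3 + 6 - 1
= 8

8


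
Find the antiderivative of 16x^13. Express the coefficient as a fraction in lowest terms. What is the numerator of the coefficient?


Apply the power rule for integration:
integral of ax^n dx = a/(n+1) * x^(n+1) + C
integral of 16x^13 dx
= 16/14 * x^14 + C
= 8/7 * x^14 + C
The coefficient in lowest terms is 8/7, and its numerator is 8

8


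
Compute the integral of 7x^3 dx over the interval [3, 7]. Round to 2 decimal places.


Find the antiderivative of 7x^3:
F(x) = 7/4 * x^4
Apply the Fundamental Theorem of Calculus:
F(7) - F(3)
= 7/4 * 7^4 - 7/4 * 3^4
= 7/4 * (2401 - 81)
= 7/4 * 2320
= 4060 = 4060.00

4060.00


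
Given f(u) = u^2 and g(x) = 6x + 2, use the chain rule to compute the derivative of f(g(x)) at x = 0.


Using the chain rule: (f(g(x)))' = f'(g(x)) * g'(x)
First, find g(0):
g(0) = 6 * 0 + 2 = 2
Next, f'(u) = 2u
And g'(x) = 6
So f'(g(0)) * g'(0)
= 2 * 2 * 6
= 24

24


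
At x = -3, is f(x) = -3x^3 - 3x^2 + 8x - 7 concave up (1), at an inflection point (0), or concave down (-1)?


Concavity is determined by the sign of f''(x).
f(x) = -3x^3 - 3x^2 + 8x - 7
f'(x) = -9x^2 - 6x + 8
f''(x) = -18x - 6
f''(-3) = -18 * (-3) - 6
= 54 - 6
= 48
Since f''(-3) > 0, the function is concave up (1)

1


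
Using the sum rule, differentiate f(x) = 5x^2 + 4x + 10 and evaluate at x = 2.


Differentiate term by term using power and sum rules:
f(x) = 5x^2 + 4x + 10
f'(x) = 10x + 4
Substitute x = 2:
f'(2) = 10 * 2 + 4
= 20 + 4
= 24

24


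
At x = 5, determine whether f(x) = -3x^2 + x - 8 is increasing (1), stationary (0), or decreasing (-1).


Compute f'(x) to determine behavior:
f'(x) = -6x + 1
f'(5) = -6 * 5 + 1
= -30 + 1
= -29
Since f'(5) < 0, the function is decreasing (-1)

-1


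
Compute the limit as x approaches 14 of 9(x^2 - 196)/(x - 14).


Direct substitution gives 0/0, so we factor the numerator.
Factor: 9(x^2 - 196) = 9 * (x - 14)(x + 14)
Cancel the common factor (x - 14):
9(x^2 - 196)/(x - 14) = 9 * (x + 14)
Now substitute x = 14:
= 9 * (14 + 14) = 252

252


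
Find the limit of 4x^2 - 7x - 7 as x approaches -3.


Since polynomials are continuous, we use direct substitution.
lim(x->-3) of 4x^2 - 7x - 7
= 4 * (-3)^2 - 7 * (-3) - 7
= 36 + 21 - 7
= 50

50


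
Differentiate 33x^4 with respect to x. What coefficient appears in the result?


We apply the power rule: d/dx [ax^n] = a*n * x^(n-1)
d/dx [33x^4]
= 33 * 4 * x^(4-1)
= 132x^3
The coefficient is 132

132


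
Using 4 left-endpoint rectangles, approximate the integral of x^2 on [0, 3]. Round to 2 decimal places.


Left Riemann sum uses left endpoints of each subinterval.
Interval: [0, 3], n = 4
dx = (3 - 0) / 4 = 3/4
Left endpoints: [0, 3/4, 3/2, 9/4]
f values: [0, 9/16, 9/4, 81/16]
Sum = dx * (sum of f values)
= 3/4 * 63/8
= 189/32 ≈ 5.91

5.91


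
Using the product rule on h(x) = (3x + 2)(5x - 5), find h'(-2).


Let u(x) = 3x + 2 and v(x) = 5x - 5
u'(x) = 3
v'(x) = 5
Product rule: h'(x) = u'(x)*v(x) + u(x)*v'(x)
= 3 * (5x - 5) + (3x + 2) * 5
At x = -2:
u(-2) = 3 * (-2) + 2 = -4
v(-2) = 5 * (-2) - 5 = -15
h'(-2) = 3 * (-15) + (-4) * 5
= -45 - 20
= -65

-65


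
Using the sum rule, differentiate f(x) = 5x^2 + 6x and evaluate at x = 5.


Differentiate term by term using power and sum rules:
f(x) = 5x^2 + 6x
f'(x) = 10x + 6
Substitute x = 5:
f'(5) = 10 * 5 + 6
= 50 + 6
= 56

56


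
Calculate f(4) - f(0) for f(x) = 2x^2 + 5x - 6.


Net change = f(b) - f(a)
f(x) = 2x^2 + 5x - 6
Compute f(4):
f(4) = 2 * 4^2 + 5 * 4 - 6
= 32 + 20 - 6
= 46
Compute f(0):
f(0) = 2 * 0^2 + 5 * 0 - 6
= 0 + 0 - 6
= -6
Net change = 46 - (-6) = 52

52


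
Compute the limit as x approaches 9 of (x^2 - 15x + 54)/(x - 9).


Direct substitution gives 0/0, so we factor the numerator.
Factor: (x^2 - 15x + 54) = (x - 9)(x - 6)
Cancel the common factor (x - 9):
(x^2 - 15x + 54)/(x - 9) = (x - 6)
Now substitute x = 9:
= (9) - (6) = 3

3


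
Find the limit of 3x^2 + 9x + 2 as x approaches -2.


Since polynomials are continuous, we use direct substitution.
lim(x->-2) of 3x^2 + 9x + 2
= 3 * (-2)^2 + 9 * (-2) + 2
= 12 - 18 + 2
= -4

-4


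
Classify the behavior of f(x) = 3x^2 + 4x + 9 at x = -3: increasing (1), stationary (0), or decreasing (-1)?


Compute f'(x) to determine behavior:
f'(x) = 6x + 4
f'(-3) = 6 * (-3) + 4
= -18 + 4
= -14
Since f'(-3) < 0, the function is decreasing (-1)

-1


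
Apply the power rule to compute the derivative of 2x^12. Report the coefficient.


We apply the power rule: d/dx [ax^n] = a*n * x^(n-1)
d/dx [2x^12]
= 2 * 12 * x^(12-1)
= 24x^11
The coefficient is 24

24


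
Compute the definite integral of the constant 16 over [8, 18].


The integral of a constant k over [a, b] equals k * (b - a).
integral from 8 to 18 of 16 dx
= 16 * (18 - 8)
= 16 * 10
= 160

160


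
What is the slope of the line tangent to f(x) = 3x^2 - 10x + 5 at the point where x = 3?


The slope of the tangent line equals f'(x) at the point.
f(x) = 3x^2 - 10x + 5
f'(x) = 6x - 10
At x = 3:
f'(3) = 6 * 3 - 10
= 18 - 10
= 8

8


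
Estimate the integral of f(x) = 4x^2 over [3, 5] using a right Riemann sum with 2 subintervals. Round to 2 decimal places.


Right Riemann sum uses right endpoints of each subinterval.
Interval: [3, 5], n = 2
dx = (5 - 3) / 2 = 1
Right endpoints: [4, 5]
f values: [64, 100]
Sum = dx * (sum of f values)
= 1 * 164
= 164 = 164.00

164.00


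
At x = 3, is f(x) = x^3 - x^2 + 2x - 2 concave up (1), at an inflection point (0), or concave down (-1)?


Concavity is determined by the sign of f''(x).
f(x) = x^3 - x^2 + 2x - 2
f'(x) = 3x^2 - 2x + 2
f''(x) = 6x - 2
f''(3) = 6 * 3 - 2
= 18 - 2
= 16
Since f''(3) > 0, the function is concave up (1)

1


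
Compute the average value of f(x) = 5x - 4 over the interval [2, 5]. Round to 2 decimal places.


Average value = 1/(b-a) * integral from a to b of f(x) dx
First compute the integral of 5x - 4:
F(x) = (5/2)x^2 - 4x
F(5) = 5/2 * 25 - 4 * 5 = 85/2
F(2) = 5/2 * 4 - 4 * 2 = 2
Integral = 85/2 - 2 = 81/2
Average = (81/2) / (5 - 2) = (81/2) / 3
= 27/2 = 13.50

13.50


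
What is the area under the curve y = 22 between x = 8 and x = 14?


The area under a constant function y = 22 is a rectangle.
Width = 14 - 8 = 6
Height = 22
Area = width * height
= 6 * 22
= 132

132


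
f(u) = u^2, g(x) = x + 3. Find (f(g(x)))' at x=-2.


Using the chain rule: (f(g(x)))' = f'(g(x)) * g'(x)
First, find g(-2):
g(-2) = 1 * (-2) + 3 = 1
Next, f'(u) = 2u
And g'(x) = 1
So f'(g(-2)) * g'(-2)
= 2 * 1 * 1
= 2

2


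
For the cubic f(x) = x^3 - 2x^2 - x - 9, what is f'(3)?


Differentiate f(x) = x^3 - 2x^2 - x - 9 term by term:
f'(x) = 3x^2 - 4x - 1
Substitute x = 3:
f'(3) = 3 * 3^2 - 4 * 3 - 1
= 27 - 12 - 1
= 14

14


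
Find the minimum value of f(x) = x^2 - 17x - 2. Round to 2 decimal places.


For a quadratic f(x) = ax^2 + bx + c with a > 0, the minimum is at the vertex.
Vertex x-coordinate: x = -b/(2a)
x = -(-17) / (2 * 1)
x = 17/2
Substitute back to find the minimum value:
f(17/2) = 1 * (17/2)^2 - 17 * (17/2) - 2
= 289/4 - 289/2 - 2
= -297/4 = -74.25

-74.25


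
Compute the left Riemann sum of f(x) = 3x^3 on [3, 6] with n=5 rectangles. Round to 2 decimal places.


Left Riemann sum uses left endpoints of each subinterval.
Interval: [3, 6], n = 5
dx = (6 - 3) / 5 = 3/5
Left endpoints: [3, 18/5, 21/5, 24/5, 27/5]
f values: [81, 17496/125, 27783/125, 41472/125, 59049/125]
Sum = dx * (sum of f values)
= 3/5 * 6237/5
= 18711/25 = 748.44

748.44


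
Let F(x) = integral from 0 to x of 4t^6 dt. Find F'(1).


By the Fundamental Theorem of Calculus (Part 1):
If F(x) = integral from 0 to x of f(t) dt, then F'(x) = f(x)
Here f(t) = 4t^6
So F'(x) = 4x^6
Evaluate at x = 1:
F'(1) = 4 * 1^6
= 4 * 1
= 4

4


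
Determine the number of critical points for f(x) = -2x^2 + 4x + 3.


Find where f'(x) = 0:
f'(x) = -4x + 4
Set f'(x) = 0:
-4x + 4 = 0
x = -4 / (-4) = 1
This is a linear equation in x, so there is exactly one solution.
Number of critical points: 1

1


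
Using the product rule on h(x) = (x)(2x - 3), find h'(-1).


Let u(x) = x and v(x) = 2x - 3
u'(x) = 1
v'(x) = 2
Product rule: h'(x) = u'(x)*v(x) + u(x)*v'(x)
= 1 * (2x - 3) + (x) * 2
At x = -1:
u(-1) = 1 * (-1) + 0 = -1
v(-1) = 2 * (-1) - 3 = -5
h'(-1) = 1 * (-5) + (-1) * 2
= -5 - 2
= -7

-7


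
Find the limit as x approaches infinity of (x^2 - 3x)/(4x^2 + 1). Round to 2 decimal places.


For limits at infinity with equal-degree polynomials,
we compare leading coefficients.
Numerator leading term: x^2
Denominator leading term: 4x^2
Divide both by x^2:
lim = (1 - 3/x) / (4 + 1/x^2)
As x -> infinity, the 1/x and 1/x^2 terms vanish:
= 1/4 = 0.25

0.25


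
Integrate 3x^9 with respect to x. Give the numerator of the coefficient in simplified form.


Apply the power rule for integration:
integral of ax^n dx = a/(n+1) * x^(n+1) + C
integral of 3x^9 dx
= 3/10 * x^10 + C
The coefficient in lowest terms is 3/10, and its numerator is 3

3


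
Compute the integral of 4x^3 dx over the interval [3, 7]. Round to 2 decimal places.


Find the antiderivative of 4x^3:
F(x) = 4/4 * x^4
Apply the Fundamental Theorem of Calculus:
F(7) - F(3)
= 4/4 * 7^4 - 4/4 * 3^4
= 4/4 * (2401 - 81)
= 4/4 * 2320
= 2320 = 2320.00

2320.00


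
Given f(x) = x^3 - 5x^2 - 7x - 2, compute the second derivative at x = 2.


First derivative:
f'(x) = 3x^2 - 10x - 7
Second derivative:
f''(x) = 6x - 10
Substitute x = 2:
f''(2) = 6 * 2 - 10
= 12 - 10
= 2

2


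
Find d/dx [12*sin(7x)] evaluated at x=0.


Apply the chain rule to differentiate 12*sin(7x):
d/dx [12*sin(7x)]
= 12 * cos(7x) * d/dx(7x)
= 12 * 7 * cos(7x)
= 84 * cos(7x)
Evaluate at x = 0:
= 84 * cos(0)
= 84 * 1
= 84

84


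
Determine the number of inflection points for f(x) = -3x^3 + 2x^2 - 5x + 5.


Inflection points occur where f''(x) = 0 and concavity changes.
f(x) = -3x^3 + 2x^2 - 5x + 5
f'(x) = -9x^2 + 4x - 5
f''(x) = -18x + 4
Set f''(x) = 0:
-18x + 4 = 0
x = -4 / (-18) = 2/9
Since f''(x) is linear (degree 1), it changes sign at this point.
Therefore there is exactly 1 inflection point.

1


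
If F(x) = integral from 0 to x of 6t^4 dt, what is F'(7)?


By the Fundamental Theorem of Calculus (Part 1):
If F(x) = integral from 0 to x of f(t) dt, then F'(x) = f(x)
Here f(t) = 6t^4
So F'(x) = 6x^4
Evaluate at x = 7:
F'(7) = 6 * 7^4
= 6 * 2401
= 14406

14406


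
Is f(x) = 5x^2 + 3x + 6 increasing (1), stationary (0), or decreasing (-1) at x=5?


Compute f'(x) to determine behavior:
f'(x) = 10x + 3
f'(5) = 10 * 5 + 3
= 50 + 3
= 53
Since f'(5) > 0, the function is increasing (1)

1


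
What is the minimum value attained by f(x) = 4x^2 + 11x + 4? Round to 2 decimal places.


For a quadratic f(x) = ax^2 + bx + c with a > 0, the minimum is at the vertex.
Vertex x-coordinate: x = -b/(2a)
x = -(11) / (2 * 4)
x = -11/8
Substitute back to find the minimum value:
f(-11/8) = 4 * (-11/8)^2 + 11 * (-11/8) + 4
= 121/16 - 121/8 + 4
= -57/16 ≈ -3.56

-3.56


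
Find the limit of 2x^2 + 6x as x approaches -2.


Since polynomials are continuous, we use direct substitution.
lim(x->-2) of 2x^2 + 6x
= 2 * (-2)^2 + 6 * (-2) + 0
= 8 - 12 + 0
= -4

-4


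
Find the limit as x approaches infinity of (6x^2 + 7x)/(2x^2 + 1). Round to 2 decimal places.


For limits at infinity with equal-degree polynomials,
we compare leading coefficients.
Numerator leading term: 6x^2
Denominator leading term: 2x^2
Divide both by x^2:
lim = (6 + 7/x) / (2 + 1/x^2)
As x -> infinity, the 1/x and 1/x^2 terms vanish:
= 6/2 = 3 = 3.00

3.00


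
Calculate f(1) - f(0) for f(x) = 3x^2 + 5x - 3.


Net change = f(b) - f(a)
f(x) = 3x^2 + 5x - 3
Compute f(1):
f(1) = 3 * 1^2 + 5 * 1 - 3
= 3 + 5 - 3
= 5
Compute f(0):
f(0) = 3 * 0^2 + 5 * 0 - 3
= 0 + 0 - 3
= -3
Net change = 5 - (-3) = 8

8


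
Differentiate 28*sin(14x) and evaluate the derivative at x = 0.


Apply the chain rule to differentiate 28*sin(14x):
d/dx [28*sin(14x)]
= 28 * cos(14x) * d/dx(14x)
= 28 * 14 * cos(14x)
= 392 * cos(14x)
Evaluate at x = 0:
= 392 * cos(0)
= 392 * 1
= 392

392


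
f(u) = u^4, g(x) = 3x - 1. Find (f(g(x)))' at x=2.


Using the chain rule: (f(g(x)))' = f'(g(x)) * g'(x)
First, find g(2):
g(2) = 3 * 2 - 1 = 5
Next, f'(u) = 4u^3
And g'(x) = 3
So f'(g(2)) * g'(2)
= 4 * 5^3 * 3
= 4 * 125 * 3
= 1500

1500


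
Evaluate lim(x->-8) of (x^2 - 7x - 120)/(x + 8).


Direct substitution gives 0/0, so we factor the numerator.
Factor: (x^2 - 7x - 120) = (x + 8)(x - 15)
Cancel the common factor (x + 8):
(x^2 - 7x - 120)/(x + 8) = (x - 15)
Now substitute x = -8:
= (-8) - (15) = -23

-23


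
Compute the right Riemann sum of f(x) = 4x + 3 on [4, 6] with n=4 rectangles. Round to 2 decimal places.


Right Riemann sum uses right endpoints of each subinterval.
Interval: [4, 6], n = 4
dx = (6 - 4) / 4 = 1/2
Right endpoints: [9/2, 5, 11/2, 6]
f values: [21, 23, 25, 27]
Sum = dx * (sum of f values)
= 1/2 * 96
= 48 = 48.00

48.00


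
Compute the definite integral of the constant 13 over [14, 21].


The integral of a constant k over [a, b] equals k * (b - a).
integral from 14 to 21 of 13 dx
= 13 * (21 - 14)
= 13 * 7
= 91

91


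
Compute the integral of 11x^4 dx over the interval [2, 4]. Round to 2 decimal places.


Find the antiderivative of 11x^4:
F(x) = 11/5 * x^5
Apply the Fundamental Theorem of Calculus:
F(4) - F(2)
= 11/5 * 4^5 - 11/5 * 2^5
= 11/5 * (1024 - 32)
= 11/5 * 992
= 10912/5 = 2182.40

2182.40


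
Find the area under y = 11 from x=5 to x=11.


The area under a constant function y = 11 is a rectangle.
Width = 11 - 5 = 6
Height = 11
Area = width * height
= 6 * 11
= 66

66


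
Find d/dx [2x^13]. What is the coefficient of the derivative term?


We apply the power rule: d/dx [ax^n] = a*n * x^(n-1)
d/dx [2x^13]
= 2 * 13 * x^(13-1)
= 26x^12
The coefficient is 26

26


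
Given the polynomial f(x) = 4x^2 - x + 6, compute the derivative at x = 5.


Differentiate term by term using power and sum rules:
f(x) = 4x^2 - x + 6
f'(x) = 8x - 1
Substitute x = 5:
f'(5) = 8 * 5 - 1
= 40 - 1
= 39

39


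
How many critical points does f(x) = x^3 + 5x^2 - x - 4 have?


Find where f'(x) = 0:
f(x) = x^3 + 5x^2 - x - 4
f'(x) = 3x^2 + 10x - 1
This is a quadratic in x. Use the discriminant to count real roots.
Discriminant = (10)^2 - 4 * 3 * (-1)
= 100 - (-12)
= 112
Since discriminant > 0, f'(x) = 0 has 2 real solutions.
Number of critical points: 2

2


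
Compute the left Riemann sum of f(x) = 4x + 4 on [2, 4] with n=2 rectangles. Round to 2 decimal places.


Left Riemann sum uses left endpoints of each subinterval.
Interval: [2, 4], n = 2
dx = (4 - 2) / 2 = 1
Left endpoints: [2, 3]
f values: [12, 16]
Sum = dx * (sum of f values)
= 1 * 28
= 28 = 28.00

28.00


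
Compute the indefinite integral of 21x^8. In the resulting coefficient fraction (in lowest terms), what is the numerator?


Apply the power rule for integration:
integral of ax^n dx = a/(n+1) * x^(n+1) + C
integral of 21x^8 dx
= 21/9 * x^9 + C
= 7/3 * x^9 + C
The coefficient in lowest terms is 7/3, and its numerator is 7

7


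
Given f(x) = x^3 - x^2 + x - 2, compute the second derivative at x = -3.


First derivative:
f'(x) = 3x^2 - 2x + 1
Second derivative:
f''(x) = 6x - 2
Substitute x = -3:
f''(-3) = 6 * (-3) - 2
= -18 - 2
= -20

-20


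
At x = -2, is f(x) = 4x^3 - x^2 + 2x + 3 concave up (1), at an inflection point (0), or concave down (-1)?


Concavity is determined by the sign of f''(x).
f(x) = 4x^3 - x^2 + 2x + 3
f'(x) = 12x^2 - 2x + 2
f''(x) = 24x - 2
f''(-2) = 24 * (-2) - 2
= -48 - 2
= -50
Since f''(-2) < 0, the function is concave down (-1)

-1


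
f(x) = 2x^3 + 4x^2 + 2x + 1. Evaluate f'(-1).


Differentiate f(x) = 2x^3 + 4x^2 + 2x + 1 term by term:
f'(x) = 6x^2 + 8x + 2
Substitute x = -1:
f'(-1) = 6 * (-1)^2 + 8 * (-1) + 2
= 6 - 8 + 2
= 0

0


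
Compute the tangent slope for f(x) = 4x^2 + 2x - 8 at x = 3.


The slope of the tangent line equals f'(x) at the point.
f(x) = 4x^2 + 2x - 8
f'(x) = 8x + 2
At x = 3:
f'(3) = 8 * 3 + 2
= 24 + 2
= 26

26


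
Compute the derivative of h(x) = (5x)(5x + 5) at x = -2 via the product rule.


Let u(x) = 5x and v(x) = 5x + 5
u'(x) = 5
v'(x) = 5
Product rule: h'(x) = u'(x)*v(x) + u(x)*v'(x)
= 5 * (5x + 5) + (5x) * 5
At x = -2:
u(-2) = 5 * (-2) + 0 = -10
v(-2) = 5 * (-2) + 5 = -5
h'(-2) = 5 * (-5) + (-10) * 5
= -25 - 50
= -75

-75


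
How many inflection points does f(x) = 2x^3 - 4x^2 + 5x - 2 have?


Inflection points occur where f''(x) = 0 and concavity changes.
f(x) = 2x^3 - 4x^2 + 5x - 2
f'(x) = 6x^2 - 8x + 5
f''(x) = 12x - 8
Set f''(x) = 0:
12x - 8 = 0
x = 8 / 12 = 2/3
Since f''(x) is linear (degree 1), it changes sign at this point.
Therefore there is exactly 1 inflection point.

1


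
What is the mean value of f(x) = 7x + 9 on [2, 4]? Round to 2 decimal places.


Average value = 1/(b-a) * integral from a to b of f(x) dx
First compute the integral of 7x + 9:
F(x) = (7/2)x^2 + 9x
F(4) = 7/2 * 16 + 9 * 4 = 92
F(2) = 7/2 * 4 + 9 * 2 = 32
Integral = 92 - 32 = 60
Average = 60 / (4 - 2) = 60 / 2
= 30 = 30.00

30.00


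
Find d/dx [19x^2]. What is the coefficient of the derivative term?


We apply the power rule: d/dx [ax^n] = a*n * x^(n-1)
d/dx [19x^2]
= 19 * 2 * x^(2-1)
= 38x
The coefficient is 38

38


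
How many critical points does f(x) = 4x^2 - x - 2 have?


Find where f'(x) = 0:
f'(x) = 8x - 1
Set f'(x) = 0:
8x - 1 = 0
x = 1 / 8 = 1/8
This is a linear equation in x, so there is exactly one solution.
Number of critical points: 1

1


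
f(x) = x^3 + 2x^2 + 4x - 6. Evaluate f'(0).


Differentiate f(x) = x^3 + 2x^2 + 4x - 6 term by term:
f'(x) = 3x^2 + 4x + 4
Substitute x = 0:
f'(0) = 3 * 0^2 + 4 * 0 + 4
= 0 + 0 + 4
= 4

4


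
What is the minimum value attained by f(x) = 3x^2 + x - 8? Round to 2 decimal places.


For a quadratic f(x) = ax^2 + bx + c with a > 0, the minimum is at the vertex.
Vertex x-coordinate: x = -b/(2a)
x = -(1) / (2 * 3)
x = -1/6
Substitute back to find the minimum value:
f(-1/6) = 3 * (-1/6)^2 + 1 * (-1/6) - 8
= 1/12 - 1/6 - 8
= -97/12 ≈ -8.08

-8.08


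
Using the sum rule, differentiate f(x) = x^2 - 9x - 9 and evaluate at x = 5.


Differentiate term by term using power and sum rules:
f(x) = x^2 - 9x - 9
f'(x) = 2x - 9
Substitute x = 5:
f'(5) = 2 * 5 - 9
= 10 - 9
= 1

1
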